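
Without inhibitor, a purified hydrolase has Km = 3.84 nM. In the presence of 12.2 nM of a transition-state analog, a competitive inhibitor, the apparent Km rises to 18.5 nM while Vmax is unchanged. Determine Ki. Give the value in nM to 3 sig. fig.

Competitive: Km,app = α·Km with α = 1 + [I]/Ki.
α = Km,app/Km = 18.5/3.84 = 4.818.
Since α = 1 + [I]/Ki, [I]/Ki = 4.818 − 1 = 3.818 and Ki = 12.2/3.818 = 3.20 nM.

3.20 nM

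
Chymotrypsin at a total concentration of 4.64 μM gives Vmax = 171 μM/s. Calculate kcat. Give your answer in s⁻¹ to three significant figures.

kcat = Vmax/[E]total = 171 μM/s / 4.64 μM = 36.9 s⁻¹.

36.9 s⁻¹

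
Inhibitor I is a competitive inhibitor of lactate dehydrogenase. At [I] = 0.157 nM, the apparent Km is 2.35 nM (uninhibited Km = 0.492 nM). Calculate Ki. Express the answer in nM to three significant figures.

Competitive: Km,app = α·Km with α = 1 + [I]/Ki.
α = Km,app/Km = 2.35/0.492 = 4.776.
Since α = 1 + [I]/Ki, [I]/Ki = 4.776 − 1 = 3.776 and Ki = 0.157/3.776 = 0.0416 nM.

0.0416 nM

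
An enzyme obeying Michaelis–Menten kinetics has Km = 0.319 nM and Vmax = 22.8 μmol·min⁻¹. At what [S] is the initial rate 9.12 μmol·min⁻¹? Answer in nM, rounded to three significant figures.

0.213 nM

Rearranging v = Vmax[S]/(Km+[S]) gives [S] = Km·v/(Vmax − v).
[S] = 0.319 × 9.12 / (22.8 − 9.12) = 2.909/13.68 = 0.213 nM.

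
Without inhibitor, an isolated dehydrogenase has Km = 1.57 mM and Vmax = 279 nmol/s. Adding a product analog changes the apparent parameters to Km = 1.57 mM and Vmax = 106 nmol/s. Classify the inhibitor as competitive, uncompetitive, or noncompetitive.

Vmax decreases (279 → 106 nmol/s) while Km is unchanged — pure noncompetitive inhibition.

noncompetitive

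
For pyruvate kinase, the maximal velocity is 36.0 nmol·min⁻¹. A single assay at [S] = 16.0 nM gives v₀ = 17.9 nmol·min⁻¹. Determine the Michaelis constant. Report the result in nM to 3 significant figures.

From v = Vmax[S]/(Km+[S]), Km = [S](Vmax − v)/v.
Km = 16.0 × (36.0 − 17.9) / 17.9 = 289.6/17.9 = 16.2 nM.

16.2 nM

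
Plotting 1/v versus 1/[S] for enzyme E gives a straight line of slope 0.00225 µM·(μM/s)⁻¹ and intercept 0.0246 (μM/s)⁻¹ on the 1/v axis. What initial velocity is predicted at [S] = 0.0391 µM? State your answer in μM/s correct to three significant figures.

The y-intercept is 1/Vmax, so Vmax = 1/0.0246 = 40.7 μM/s.
The slope is Km/Vmax, so Km = 0.00225 × 40.7 = 0.0915 µM.
Then v = 40.7 × 0.0391/(0.0915 + 0.0391) = 12.2 μM/s.

12.2 μM/s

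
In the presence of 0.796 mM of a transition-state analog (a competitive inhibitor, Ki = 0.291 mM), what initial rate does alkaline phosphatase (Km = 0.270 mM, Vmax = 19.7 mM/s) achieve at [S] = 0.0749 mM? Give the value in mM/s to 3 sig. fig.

α = 1 + [I]/Ki = 1 + 0.796/0.291 = 3.735.
For a competitive inhibitor, Vmax is unchanged and the apparent Km becomes α·Km: Km,app = 1.01 mM, Vmax,app = 19.7 mM/s.
v = Vmax,app·[S]/(Km,app + [S]) = 19.7 × 0.0749/(1.01 + 0.0749) = 1.36 mM/s.

1.36 mM/s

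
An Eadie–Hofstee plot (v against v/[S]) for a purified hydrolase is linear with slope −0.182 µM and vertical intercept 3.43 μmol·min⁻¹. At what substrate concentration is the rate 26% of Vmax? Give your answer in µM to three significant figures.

The Eadie–Hofstee slope gives Km = 0.182 µM (slope = −Km).
v/Vmax = [S]/(Km+[S]) = 0.26 ⇒ [S] = Km·0.26/(1−0.26) = 0.182 × 0.3514 = 0.0639 µM.

0.0639 µM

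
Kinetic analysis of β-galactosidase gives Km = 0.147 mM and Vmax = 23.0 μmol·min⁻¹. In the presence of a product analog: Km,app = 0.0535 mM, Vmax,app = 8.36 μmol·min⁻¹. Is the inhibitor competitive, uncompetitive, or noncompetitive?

Both Km and Vmax decrease by the same factor (~2.75-fold) — characteristic of uncompetitive inhibition.

uncompetitive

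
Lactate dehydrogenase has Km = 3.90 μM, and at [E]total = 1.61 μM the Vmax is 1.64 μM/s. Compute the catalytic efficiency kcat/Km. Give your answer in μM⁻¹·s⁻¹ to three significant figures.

kcat = Vmax/[E]total = 1.64/1.61 = 1.02 s⁻¹.
kcat/Km = 1.02/3.90 = 0.261 μM⁻¹·s⁻¹.

0.261 μM⁻¹·s⁻¹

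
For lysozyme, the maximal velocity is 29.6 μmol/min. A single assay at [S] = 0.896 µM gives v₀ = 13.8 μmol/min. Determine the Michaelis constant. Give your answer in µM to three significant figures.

v/Vmax = 13.8/29.6 = 0.4662 = [S]/(Km+[S]).
So Km + [S] = [S]/0.4662 = 1.922 µM, giving Km = 1.922 − 0.896 = 1.03 µM.

1.03 µM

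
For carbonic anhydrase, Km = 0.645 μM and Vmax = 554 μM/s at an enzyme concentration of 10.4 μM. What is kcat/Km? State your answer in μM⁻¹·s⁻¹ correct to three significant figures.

kcat = Vmax/[E]total = 554/10.4 = 53.3 s⁻¹.
kcat/Km = 53.3/0.645 = 82.6 μM⁻¹·s⁻¹.

82.6 μM⁻¹·s⁻¹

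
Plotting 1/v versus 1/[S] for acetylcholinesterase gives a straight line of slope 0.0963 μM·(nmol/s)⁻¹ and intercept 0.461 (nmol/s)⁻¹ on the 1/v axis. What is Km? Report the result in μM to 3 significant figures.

y-intercept = 1/Vmax ⇒ Vmax = 2.17 nmol/s; slope = Km/Vmax ⇒ Km = slope × Vmax.
Km = 0.0963 × 2.17 = 0.209 μM.

0.209 μM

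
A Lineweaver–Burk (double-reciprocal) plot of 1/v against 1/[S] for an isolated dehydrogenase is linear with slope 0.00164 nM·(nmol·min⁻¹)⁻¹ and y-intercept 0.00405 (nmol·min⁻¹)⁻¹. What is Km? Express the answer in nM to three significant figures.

0.405 nM

y-intercept = 1/Vmax ⇒ Vmax = 247 nmol·min⁻¹; slope = Km/Vmax ⇒ Km = slope × Vmax.
Km = 0.00164 × 247 = 0.405 nM.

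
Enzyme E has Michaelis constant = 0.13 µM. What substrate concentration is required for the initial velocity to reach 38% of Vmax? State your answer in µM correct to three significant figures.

0.0797 µM

v/Vmax = [S]/(Km+[S]) = 0.38, so [S] = Km·0.38/(1 − 0.38) = 0.13 × 0.6129.
[S] = 0.0797 µM.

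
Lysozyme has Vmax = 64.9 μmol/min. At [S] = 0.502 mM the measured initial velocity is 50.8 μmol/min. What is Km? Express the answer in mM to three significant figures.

v/Vmax = 50.8/64.9 = 0.7827 = [S]/(Km+[S]).
So Km + [S] = [S]/0.7827 = 0.6413 mM, giving Km = 0.6413 − 0.502 = 0.139 mM.

0.139 mM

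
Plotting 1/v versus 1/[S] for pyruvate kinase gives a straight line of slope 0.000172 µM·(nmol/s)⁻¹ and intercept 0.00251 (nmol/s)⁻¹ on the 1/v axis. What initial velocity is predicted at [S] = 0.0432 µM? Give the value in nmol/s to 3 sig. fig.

The y-intercept is 1/Vmax, so Vmax = 1/0.00251 = 398 nmol/s.
The slope is Km/Vmax, so Km = 0.000172 × 398 = 0.0685 µM.
Then v = 398 × 0.0432/(0.0685 + 0.0432) = 154 nmol/s.

154 nmol/s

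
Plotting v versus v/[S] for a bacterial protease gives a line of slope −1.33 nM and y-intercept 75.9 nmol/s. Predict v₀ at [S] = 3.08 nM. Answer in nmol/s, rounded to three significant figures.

In the Eadie–Hofstee form v = Vmax − Km·(v/[S]), the slope is −Km and the intercept is Vmax, so Km = 1.33 nM and Vmax = 75.9 nmol/s.
v = 75.9 × 3.08/(1.33 + 3.08) = 53.0 nmol/s.

53.0 nmol/s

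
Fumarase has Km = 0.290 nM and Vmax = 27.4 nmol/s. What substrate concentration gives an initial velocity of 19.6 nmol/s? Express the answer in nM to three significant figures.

Rearranging v = Vmax[S]/(Km+[S]) gives [S] = Km·v/(Vmax − v).
[S] = 0.290 × 19.6 / (27.4 − 19.6) = 5.684/7.800 = 0.729 nM.

0.729 nM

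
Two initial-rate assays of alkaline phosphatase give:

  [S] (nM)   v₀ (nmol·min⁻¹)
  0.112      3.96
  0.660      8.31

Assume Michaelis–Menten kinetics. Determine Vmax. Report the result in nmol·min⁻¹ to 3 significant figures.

10.7 nmol·min⁻¹

In reciprocal form, 1/v = (Km/Vmax)·(1/[S]) + 1/Vmax. The two points give (1/[S], 1/v) = (8.929, 0.2525) and (1.515, 0.1203).
Slope = (0.2525 − 0.1203)/(8.929 − 1.515) = 0.01783; intercept = 0.2525 − 0.01783×8.929 = 0.09332.
Vmax = 1/intercept = 10.7 nmol·min⁻¹; Km = slope × Vmax = 0.01783 × 10.7 = 0.191 nM.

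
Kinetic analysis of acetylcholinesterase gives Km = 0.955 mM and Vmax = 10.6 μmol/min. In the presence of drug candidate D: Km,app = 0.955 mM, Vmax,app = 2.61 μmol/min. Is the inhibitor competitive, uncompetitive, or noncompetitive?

noncompetitive

Vmax decreases (10.6 → 2.61 μmol/min) while Km is unchanged — pure noncompetitive inhibition.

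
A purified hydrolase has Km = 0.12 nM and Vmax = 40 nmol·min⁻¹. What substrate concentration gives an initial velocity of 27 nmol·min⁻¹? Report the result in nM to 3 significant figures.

The required fractional saturation is v/Vmax = 27/40 = 0.6750.
Then [S]/(Km+[S]) = 0.6750 ⇒ [S] = 0.12 × 0.6750/(1 − 0.6750) = 0.249 nM.

0.249 nM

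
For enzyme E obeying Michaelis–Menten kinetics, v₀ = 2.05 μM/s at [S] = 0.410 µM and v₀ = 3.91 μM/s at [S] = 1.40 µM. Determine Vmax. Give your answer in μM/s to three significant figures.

In reciprocal form, 1/v = (Km/Vmax)·(1/[S]) + 1/Vmax. The two points give (1/[S], 1/v) = (2.439, 0.4878) and (0.7143, 0.2558).
Slope = (0.4878 − 0.2558)/(2.439 − 0.7143) = 0.1345; intercept = 0.4878 − 0.1345×2.439 = 0.1597.
Vmax = 1/intercept = 6.26 μM/s; Km = slope × Vmax = 0.1345 × 6.26 = 0.843 µM.

6.26 μM/s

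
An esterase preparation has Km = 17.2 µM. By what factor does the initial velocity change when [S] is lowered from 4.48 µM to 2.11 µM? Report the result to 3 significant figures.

0.529

Since Vmax cancels, v₂/v₁ = [S]₂(Km+[S]₁) / [S]₁(Km+[S]₂).
= 2.11×(17.2+4.48) / (4.48×(17.2+2.11)) = 45.74/86.51 = 0.529.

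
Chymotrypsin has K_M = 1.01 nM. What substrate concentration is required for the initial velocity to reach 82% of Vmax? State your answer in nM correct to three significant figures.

4.60 nM

v/Vmax = [S]/(Km+[S]) = 0.82, so [S] = Km·0.82/(1 − 0.82) = 1.01 × 4.556.
[S] = 4.60 nM.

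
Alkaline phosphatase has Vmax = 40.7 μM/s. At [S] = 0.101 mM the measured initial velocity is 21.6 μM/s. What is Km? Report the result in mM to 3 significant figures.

From v = Vmax[S]/(Km+[S]), Km = [S](Vmax − v)/v.
Km = 0.101 × (40.7 − 21.6) / 21.6 = 1.929/21.6 = 0.0893 mM.

0.0893 mM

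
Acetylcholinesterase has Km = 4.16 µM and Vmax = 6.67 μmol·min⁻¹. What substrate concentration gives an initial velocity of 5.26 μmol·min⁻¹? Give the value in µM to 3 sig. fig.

15.5 µM

Rearranging v = Vmax[S]/(Km+[S]) gives [S] = Km·v/(Vmax − v).
[S] = 4.16 × 5.26 / (6.67 − 5.26) = 21.88/1.410 = 15.5 µM.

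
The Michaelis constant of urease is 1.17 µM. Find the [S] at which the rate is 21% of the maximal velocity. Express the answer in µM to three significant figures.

0.311 µM

v/Vmax = [S]/(Km+[S]) = 0.21, so [S] = Km·0.21/(1 − 0.21) = 1.17 × 0.2658.
[S] = 0.311 µM.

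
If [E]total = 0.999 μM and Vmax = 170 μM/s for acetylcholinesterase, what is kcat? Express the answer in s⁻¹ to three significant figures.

170 s⁻¹

kcat = Vmax/[E]total = 170 μM/s / 0.999 μM = 170 s⁻¹.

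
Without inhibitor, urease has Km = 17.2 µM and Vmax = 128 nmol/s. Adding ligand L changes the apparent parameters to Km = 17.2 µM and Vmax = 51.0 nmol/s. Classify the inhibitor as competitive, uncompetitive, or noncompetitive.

noncompetitive

Vmax decreases (128 → 51.0 nmol/s) while Km is unchanged — pure noncompetitive inhibition.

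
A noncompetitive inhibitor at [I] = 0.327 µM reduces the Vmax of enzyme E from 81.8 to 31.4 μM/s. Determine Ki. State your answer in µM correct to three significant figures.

Noncompetitive: Vmax,app = Vmax/α with α = 1 + [I]/Ki.
α = Vmax/Vmax,app = 81.8/31.4 = 2.605.
Ki = [I]/(α − 1) = 0.327/1.605 = 0.204 µM.

0.204 µM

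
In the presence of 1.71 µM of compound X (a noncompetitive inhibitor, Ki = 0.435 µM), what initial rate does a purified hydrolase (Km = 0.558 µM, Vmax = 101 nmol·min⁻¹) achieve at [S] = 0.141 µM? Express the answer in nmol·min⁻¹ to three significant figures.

With α = 1 + [I]/Ki = 1 + 1.71/0.435 = 4.931, the noncompetitive rate law is v = (Vmax/α)·[S] / (Km + [S]).
v = (101/4.931)×0.141 / (0.558 + 0.141) = 2.888/0.6990 = 4.13 nmol·min⁻¹.

4.13 nmol·min⁻¹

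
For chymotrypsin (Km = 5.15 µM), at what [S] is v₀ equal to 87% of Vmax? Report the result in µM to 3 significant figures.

v/Vmax = [S]/(Km+[S]) = 0.87, so [S] = Km·0.87/(1 − 0.87) = 5.15 × 6.692.
[S] = 34.5 µM.

34.5 µM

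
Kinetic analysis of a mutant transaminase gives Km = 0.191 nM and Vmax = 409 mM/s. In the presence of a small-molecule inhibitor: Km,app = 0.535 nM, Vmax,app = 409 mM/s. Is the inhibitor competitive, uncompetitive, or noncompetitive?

Km increases (0.191 → 0.535 nM) while Vmax is unchanged — the hallmark of competitive inhibition.

competitive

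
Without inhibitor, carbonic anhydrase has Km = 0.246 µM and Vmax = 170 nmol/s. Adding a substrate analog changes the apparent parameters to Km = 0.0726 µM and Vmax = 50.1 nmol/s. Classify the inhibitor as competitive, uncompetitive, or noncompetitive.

Both Km and Vmax decrease by the same factor (~3.39-fold) — characteristic of uncompetitive inhibition.

uncompetitive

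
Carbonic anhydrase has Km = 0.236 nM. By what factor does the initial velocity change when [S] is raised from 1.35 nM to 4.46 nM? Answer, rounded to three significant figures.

1.12

Since Vmax cancels, v₂/v₁ = [S]₂(Km+[S]₁) / [S]₁(Km+[S]₂).
= 4.46×(0.236+1.35) / (1.35×(0.236+4.46)) = 7.074/6.340 = 1.12.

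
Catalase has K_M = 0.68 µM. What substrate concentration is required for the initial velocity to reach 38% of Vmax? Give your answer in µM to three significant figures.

v/Vmax = [S]/(Km+[S]) = 0.38, so [S] = Km·0.38/(1 − 0.38) = 0.68 × 0.6129.
[S] = 0.417 µM.

0.417 µM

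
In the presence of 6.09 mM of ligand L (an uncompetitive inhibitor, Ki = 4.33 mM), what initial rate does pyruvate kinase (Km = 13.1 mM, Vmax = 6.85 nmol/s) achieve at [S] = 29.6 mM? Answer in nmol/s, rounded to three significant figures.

α = 1 + [I]/Ki = 1 + 6.09/4.33 = 2.406.
For an uncompetitive inhibitor, both parameters are divided by α, giving Vmax/α and Km/α: Km,app = 5.44 mM, Vmax,app = 2.85 nmol/s.
v = Vmax,app·[S]/(Km,app + [S]) = 2.85 × 29.6/(5.44 + 29.6) = 2.40 nmol/s.

2.40 nmol/s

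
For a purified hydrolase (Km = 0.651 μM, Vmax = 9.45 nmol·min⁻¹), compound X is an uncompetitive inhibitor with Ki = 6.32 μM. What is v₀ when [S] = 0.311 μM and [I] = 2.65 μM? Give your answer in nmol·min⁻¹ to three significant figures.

2.69 nmol·min⁻¹

α = 1 + [I]/Ki = 1 + 2.65/6.32 = 1.419.
For an uncompetitive inhibitor, both parameters are divided by α, giving Vmax/α and Km/α: Km,app = 0.459 μM, Vmax,app = 6.66 nmol·min⁻¹.
v = Vmax,app·[S]/(Km,app + [S]) = 6.66 × 0.311/(0.459 + 0.311) = 2.69 nmol·min⁻¹.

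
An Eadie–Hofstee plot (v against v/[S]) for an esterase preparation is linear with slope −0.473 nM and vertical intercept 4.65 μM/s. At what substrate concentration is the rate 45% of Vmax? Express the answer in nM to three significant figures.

0.387 nM

The Eadie–Hofstee slope gives Km = 0.473 nM (slope = −Km).
v/Vmax = [S]/(Km+[S]) = 0.45 ⇒ [S] = Km·0.45/(1−0.45) = 0.473 × 0.8182 = 0.387 nM.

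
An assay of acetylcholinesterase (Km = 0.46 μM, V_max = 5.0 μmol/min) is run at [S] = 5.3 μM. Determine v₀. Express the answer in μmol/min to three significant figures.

v = Vmax·[S]/(Km + [S]) = 5.0 × 5.3 / (0.46 + 5.3)
  = 26.50 / 5.760 = 4.60 μmol/min.

4.60 μmol/min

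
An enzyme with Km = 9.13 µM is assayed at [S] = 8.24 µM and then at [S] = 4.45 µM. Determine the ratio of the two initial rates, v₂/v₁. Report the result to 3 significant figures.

Since Vmax cancels, v₂/v₁ = [S]₂(Km+[S]₁) / [S]₁(Km+[S]₂).
= 4.45×(9.13+8.24) / (8.24×(9.13+4.45)) = 77.30/111.9 = 0.691.

0.691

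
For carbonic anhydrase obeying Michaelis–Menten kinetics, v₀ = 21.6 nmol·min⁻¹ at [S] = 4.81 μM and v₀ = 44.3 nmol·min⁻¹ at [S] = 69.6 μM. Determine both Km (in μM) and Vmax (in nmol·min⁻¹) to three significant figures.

Km = 5.89 μM; Vmax = 48.0 nmol·min⁻¹

In reciprocal form, 1/v = (Km/Vmax)·(1/[S]) + 1/Vmax. The two points give (1/[S], 1/v) = (0.2079, 0.04630) and (0.01437, 0.02257).
Slope = (0.04630 − 0.02257)/(0.2079 − 0.01437) = 0.1226; intercept = 0.04630 − 0.1226×0.2079 = 0.02081.
Vmax = 1/intercept = 48.0 nmol·min⁻¹; Km = slope × Vmax = 0.1226 × 48.0 = 5.89 μM.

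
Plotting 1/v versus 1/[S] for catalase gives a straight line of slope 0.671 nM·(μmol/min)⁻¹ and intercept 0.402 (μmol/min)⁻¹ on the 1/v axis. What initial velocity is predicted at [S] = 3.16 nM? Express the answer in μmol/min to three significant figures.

The y-intercept is 1/Vmax, so Vmax = 1/0.402 = 2.49 μmol/min.
The slope is Km/Vmax, so Km = 0.671 × 2.49 = 1.67 nM.
Then v = 2.49 × 3.16/(1.67 + 3.16) = 1.63 μmol/min.

1.63 μmol/min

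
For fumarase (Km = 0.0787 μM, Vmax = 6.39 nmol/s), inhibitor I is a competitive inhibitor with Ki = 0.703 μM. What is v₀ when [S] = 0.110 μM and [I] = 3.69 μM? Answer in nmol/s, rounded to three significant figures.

1.17 nmol/s

α = 1 + [I]/Ki = 1 + 3.69/0.703 = 6.249.
For a competitive inhibitor, Vmax is unchanged and the apparent Km becomes α·Km: Km,app = 0.492 μM, Vmax,app = 6.39 nmol/s.
v = Vmax,app·[S]/(Km,app + [S]) = 6.39 × 0.110/(0.492 + 0.110) = 1.17 nmol/s.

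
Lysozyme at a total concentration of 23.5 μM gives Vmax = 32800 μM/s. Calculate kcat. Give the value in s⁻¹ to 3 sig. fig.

kcat = Vmax/[E]total = 32800 μM/s / 23.5 μM = 1400 s⁻¹.

1400 s⁻¹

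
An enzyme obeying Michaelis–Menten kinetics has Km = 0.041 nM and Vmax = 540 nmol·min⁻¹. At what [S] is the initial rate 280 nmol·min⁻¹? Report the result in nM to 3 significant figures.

Rearranging v = Vmax[S]/(Km+[S]) gives [S] = Km·v/(Vmax − v).
[S] = 0.041 × 280 / (540 − 280) = 11.48/260.0 = 0.0442 nM.

0.0442 nM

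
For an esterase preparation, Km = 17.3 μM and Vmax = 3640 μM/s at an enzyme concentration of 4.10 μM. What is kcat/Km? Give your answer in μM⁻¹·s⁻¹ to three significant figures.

kcat = Vmax/[E]total = 3640/4.10 = 888 s⁻¹.
kcat/Km = 888/17.3 = 51.3 μM⁻¹·s⁻¹.

51.3 μM⁻¹·s⁻¹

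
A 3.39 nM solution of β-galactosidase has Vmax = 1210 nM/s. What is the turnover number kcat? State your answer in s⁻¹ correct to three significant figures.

357 s⁻¹

kcat = Vmax/[E]total = 1210 nM/s / 3.39 nM = 357 s⁻¹.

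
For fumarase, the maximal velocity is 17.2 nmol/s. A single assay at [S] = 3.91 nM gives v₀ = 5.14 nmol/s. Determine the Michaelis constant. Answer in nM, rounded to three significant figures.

From v = Vmax[S]/(Km+[S]), Km = [S](Vmax − v)/v.
Km = 3.91 × (17.2 − 5.14) / 5.14 = 47.15/5.14 = 9.17 nM.

9.17 nM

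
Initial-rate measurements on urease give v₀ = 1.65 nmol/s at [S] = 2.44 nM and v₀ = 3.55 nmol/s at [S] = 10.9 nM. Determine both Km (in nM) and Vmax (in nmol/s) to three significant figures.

From v = Vmax[S]/(Km+[S]), each point gives Vmax = v(Km+[S])/[S].
Equating: 1.65(Km+2.44)/2.44 = 3.55(Km+10.9)/10.9.
0.6762·Km + 1.65 = 0.3257·Km + 3.55, so (0.6762 − 0.3257)·Km = 3.55 − 1.65.
Km = 1.900/0.3505 = 5.42 nM; then Vmax = 1.65(5.42+2.44)/2.44 = 5.32 nmol/s.

Km = 5.42 nM; Vmax = 5.32 nmol/s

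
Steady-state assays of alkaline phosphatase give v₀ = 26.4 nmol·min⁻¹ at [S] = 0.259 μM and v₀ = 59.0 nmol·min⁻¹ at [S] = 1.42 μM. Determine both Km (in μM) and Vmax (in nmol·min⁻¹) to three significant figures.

Km = 0.540 μM; Vmax = 81.4 nmol·min⁻¹

In reciprocal form, 1/v = (Km/Vmax)·(1/[S]) + 1/Vmax. The two points give (1/[S], 1/v) = (3.861, 0.03788) and (0.7042, 0.01695).
Slope = (0.03788 − 0.01695)/(3.861 − 0.7042) = 0.006630; intercept = 0.03788 − 0.006630×3.861 = 0.01228.
Vmax = 1/intercept = 81.4 nmol·min⁻¹; Km = slope × Vmax = 0.006630 × 81.4 = 0.540 μM.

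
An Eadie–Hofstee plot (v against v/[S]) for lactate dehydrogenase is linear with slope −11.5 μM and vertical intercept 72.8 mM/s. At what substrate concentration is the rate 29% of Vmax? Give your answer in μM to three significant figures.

The Eadie–Hofstee slope gives Km = 11.5 μM (slope = −Km).
v/Vmax = [S]/(Km+[S]) = 0.29 ⇒ [S] = Km·0.29/(1−0.29) = 11.5 × 0.4085 = 4.70 μM.

4.70 μM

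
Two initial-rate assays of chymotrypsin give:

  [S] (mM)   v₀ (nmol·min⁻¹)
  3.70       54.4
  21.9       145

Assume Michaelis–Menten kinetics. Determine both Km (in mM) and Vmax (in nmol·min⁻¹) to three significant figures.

From v = Vmax[S]/(Km+[S]), each point gives Vmax = v(Km+[S])/[S].
Equating: 54.4(Km+3.70)/3.70 = 145(Km+21.9)/21.9.
14.70·Km + 54.4 = 6.621·Km + 145, so (14.70 − 6.621)·Km = 145 − 54.4.
Km = 90.60/8.082 = 11.2 mM; then Vmax = 54.4(11.2+3.70)/3.70 = 219 nmol·min⁻¹.

Km = 11.2 mM; Vmax = 219 nmol·min⁻¹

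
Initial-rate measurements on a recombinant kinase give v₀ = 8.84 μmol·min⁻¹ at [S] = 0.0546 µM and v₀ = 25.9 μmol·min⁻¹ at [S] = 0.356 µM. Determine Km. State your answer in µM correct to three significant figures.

0.191 µM

In reciprocal form, 1/v = (Km/Vmax)·(1/[S]) + 1/Vmax. The two points give (1/[S], 1/v) = (18.32, 0.1131) and (2.809, 0.03861).
Slope = (0.1131 − 0.03861)/(18.32 − 2.809) = 0.004805; intercept = 0.1131 − 0.004805×18.32 = 0.02511.
Vmax = 1/intercept = 39.8 μmol·min⁻¹; Km = slope × Vmax = 0.004805 × 39.8 = 0.191 µM.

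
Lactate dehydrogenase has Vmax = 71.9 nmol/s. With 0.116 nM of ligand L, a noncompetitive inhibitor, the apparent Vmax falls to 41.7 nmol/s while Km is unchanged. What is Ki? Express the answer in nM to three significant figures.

0.160 nM

Noncompetitive: Vmax,app = Vmax/α with α = 1 + [I]/Ki.
α = Vmax/Vmax,app = 71.9/41.7 = 1.724.
Ki = [I]/(α − 1) = 0.116/0.7242 = 0.160 nM.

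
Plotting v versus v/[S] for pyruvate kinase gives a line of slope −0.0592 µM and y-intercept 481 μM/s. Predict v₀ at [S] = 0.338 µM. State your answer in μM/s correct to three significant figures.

409 μM/s

In the Eadie–Hofstee form v = Vmax − Km·(v/[S]), the slope is −Km and the intercept is Vmax, so Km = 0.0592 µM and Vmax = 481 μM/s.
v = 481 × 0.338/(0.0592 + 0.338) = 409 μM/s.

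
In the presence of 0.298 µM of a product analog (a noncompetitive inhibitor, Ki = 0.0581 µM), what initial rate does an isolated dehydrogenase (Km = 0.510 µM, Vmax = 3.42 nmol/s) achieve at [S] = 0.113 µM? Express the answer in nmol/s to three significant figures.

α = 1 + [I]/Ki = 1 + 0.298/0.0581 = 6.129.
For a noncompetitive inhibitor, Vmax is reduced to Vmax/α while Km is unchanged: Km,app = 0.510 µM, Vmax,app = 0.558 nmol/s.
v = Vmax,app·[S]/(Km,app + [S]) = 0.558 × 0.113/(0.510 + 0.113) = 0.101 nmol/s.

0.101 nmol/s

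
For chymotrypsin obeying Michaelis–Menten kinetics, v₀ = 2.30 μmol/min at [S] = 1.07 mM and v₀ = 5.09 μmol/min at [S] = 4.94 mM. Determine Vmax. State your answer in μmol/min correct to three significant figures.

7.66 μmol/min

From v = Vmax[S]/(Km+[S]), each point gives Vmax = v(Km+[S])/[S].
Equating: 2.30(Km+1.07)/1.07 = 5.09(Km+4.94)/4.94.
2.150·Km + 2.30 = 1.030·Km + 5.09, so (2.150 − 1.030)·Km = 5.09 − 2.30.
Km = 2.790/1.119 = 2.49 mM; then Vmax = 2.30(2.49+1.07)/1.07 = 7.66 μmol/min.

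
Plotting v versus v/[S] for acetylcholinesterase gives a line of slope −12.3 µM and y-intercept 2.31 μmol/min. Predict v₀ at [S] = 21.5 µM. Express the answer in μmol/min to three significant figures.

In the Eadie–Hofstee form v = Vmax − Km·(v/[S]), the slope is −Km and the intercept is Vmax, so Km = 12.3 µM and Vmax = 2.31 μmol/min.
v = 2.31 × 21.5/(12.3 + 21.5) = 1.47 μmol/min.

1.47 μmol/min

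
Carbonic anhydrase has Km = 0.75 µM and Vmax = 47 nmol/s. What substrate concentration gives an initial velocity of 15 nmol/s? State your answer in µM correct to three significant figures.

Rearranging v = Vmax[S]/(Km+[S]) gives [S] = Km·v/(Vmax − v).
[S] = 0.75 × 15 / (47 − 15) = 11.25/32.00 = 0.352 µM.

0.352 µM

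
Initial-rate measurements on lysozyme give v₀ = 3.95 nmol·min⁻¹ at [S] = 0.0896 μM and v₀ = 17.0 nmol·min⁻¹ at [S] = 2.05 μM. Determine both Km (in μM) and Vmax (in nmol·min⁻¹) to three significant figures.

Km = 0.365 μM; Vmax = 20.0 nmol·min⁻¹

In reciprocal form, 1/v = (Km/Vmax)·(1/[S]) + 1/Vmax. The two points give (1/[S], 1/v) = (11.16, 0.2532) and (0.4878, 0.05882).
Slope = (0.2532 − 0.05882)/(11.16 − 0.4878) = 0.01821; intercept = 0.2532 − 0.01821×11.16 = 0.04994.
Vmax = 1/intercept = 20.0 nmol·min⁻¹; Km = slope × Vmax = 0.01821 × 20.0 = 0.365 μM.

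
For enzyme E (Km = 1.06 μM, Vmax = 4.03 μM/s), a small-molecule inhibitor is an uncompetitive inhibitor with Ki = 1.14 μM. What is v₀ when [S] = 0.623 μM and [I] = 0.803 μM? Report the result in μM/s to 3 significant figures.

1.18 μM/s

With α = 1 + [I]/Ki = 1 + 0.803/1.14 = 1.704, the uncompetitive rate law is v = (Vmax/α)·[S] / (Km/α + [S]).
v = (4.03/1.704)×0.623 / (1.06/1.704 + 0.623) = 1.473/1.245 = 1.18 μM/s.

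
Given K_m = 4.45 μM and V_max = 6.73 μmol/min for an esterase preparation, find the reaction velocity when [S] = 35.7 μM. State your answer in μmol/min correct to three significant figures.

5.98 μmol/min

v = Vmax·[S]/(Km + [S]) = 6.73 × 35.7 / (4.45 + 35.7)
  = 240.3 / 40.15 = 5.98 μmol/min.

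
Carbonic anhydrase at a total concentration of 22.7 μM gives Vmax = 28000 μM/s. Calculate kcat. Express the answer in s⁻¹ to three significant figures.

kcat = Vmax/[E]total = 28000 μM/s / 22.7 μM = 1230 s⁻¹.

1230 s⁻¹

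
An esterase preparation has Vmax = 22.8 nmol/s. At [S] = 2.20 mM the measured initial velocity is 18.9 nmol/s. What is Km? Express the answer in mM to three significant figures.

From v = Vmax[S]/(Km+[S]), Km = [S](Vmax − v)/v.
Km = 2.20 × (22.8 − 18.9) / 18.9 = 8.580/18.9 = 0.454 mM.

0.454 mM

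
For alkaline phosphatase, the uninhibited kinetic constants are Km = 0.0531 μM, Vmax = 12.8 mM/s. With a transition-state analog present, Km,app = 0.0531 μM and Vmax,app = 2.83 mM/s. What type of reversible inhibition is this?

Vmax decreases (12.8 → 2.83 mM/s) while Km is unchanged — pure noncompetitive inhibition.

noncompetitive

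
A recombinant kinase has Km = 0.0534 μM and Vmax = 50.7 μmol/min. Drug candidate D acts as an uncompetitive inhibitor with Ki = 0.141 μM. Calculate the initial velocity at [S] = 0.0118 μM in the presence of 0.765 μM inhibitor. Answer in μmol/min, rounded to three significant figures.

α = 1 + [I]/Ki = 1 + 0.765/0.141 = 6.426.
For an uncompetitive inhibitor, both parameters are divided by α, giving Vmax/α and Km/α: Km,app = 0.00831 μM, Vmax,app = 7.89 μmol/min.
v = Vmax,app·[S]/(Km,app + [S]) = 7.89 × 0.0118/(0.00831 + 0.0118) = 4.63 μmol/min.

4.63 μmol/min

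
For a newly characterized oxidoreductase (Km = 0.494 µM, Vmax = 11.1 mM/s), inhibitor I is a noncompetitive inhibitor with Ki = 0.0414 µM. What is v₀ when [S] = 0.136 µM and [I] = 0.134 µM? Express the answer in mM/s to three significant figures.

0.566 mM/s

With α = 1 + [I]/Ki = 1 + 0.134/0.0414 = 4.237, the noncompetitive rate law is v = (Vmax/α)·[S] / (Km + [S]).
v = (11.1/4.237)×0.136 / (0.494 + 0.136) = 0.3563/0.6300 = 0.566 mM/s.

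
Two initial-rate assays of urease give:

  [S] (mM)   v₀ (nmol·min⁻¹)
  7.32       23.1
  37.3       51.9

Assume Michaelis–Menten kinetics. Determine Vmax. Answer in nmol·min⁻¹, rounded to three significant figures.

In reciprocal form, 1/v = (Km/Vmax)·(1/[S]) + 1/Vmax. The two points give (1/[S], 1/v) = (0.1366, 0.04329) and (0.02681, 0.01927).
Slope = (0.04329 − 0.01927)/(0.1366 − 0.02681) = 0.2188; intercept = 0.04329 − 0.2188×0.1366 = 0.01340.
Vmax = 1/intercept = 74.6 nmol·min⁻¹; Km = slope × Vmax = 0.2188 × 74.6 = 16.3 mM.

74.6 nmol·min⁻¹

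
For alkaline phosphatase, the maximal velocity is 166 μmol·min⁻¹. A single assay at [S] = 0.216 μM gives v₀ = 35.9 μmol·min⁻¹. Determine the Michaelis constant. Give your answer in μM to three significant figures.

From v = Vmax[S]/(Km+[S]), Km = [S](Vmax − v)/v.
Km = 0.216 × (166 − 35.9) / 35.9 = 28.10/35.9 = 0.783 μM.

0.783 μM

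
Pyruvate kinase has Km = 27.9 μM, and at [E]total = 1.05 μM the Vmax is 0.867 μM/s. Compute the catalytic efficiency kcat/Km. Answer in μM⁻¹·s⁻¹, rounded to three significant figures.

kcat = Vmax/[E]total = 0.867/1.05 = 0.826 s⁻¹.
kcat/Km = 0.826/27.9 = 0.0296 μM⁻¹·s⁻¹.

0.0296 μM⁻¹·s⁻¹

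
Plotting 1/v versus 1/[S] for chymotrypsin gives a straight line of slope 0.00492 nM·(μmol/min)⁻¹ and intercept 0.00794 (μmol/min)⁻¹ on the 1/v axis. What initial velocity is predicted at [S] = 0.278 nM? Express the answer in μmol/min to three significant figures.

The y-intercept is 1/Vmax, so Vmax = 1/0.00794 = 126 μmol/min.
The slope is Km/Vmax, so Km = 0.00492 × 126 = 0.620 nM.
Then v = 126 × 0.278/(0.620 + 0.278) = 39.0 μmol/min.

39.0 μmol/min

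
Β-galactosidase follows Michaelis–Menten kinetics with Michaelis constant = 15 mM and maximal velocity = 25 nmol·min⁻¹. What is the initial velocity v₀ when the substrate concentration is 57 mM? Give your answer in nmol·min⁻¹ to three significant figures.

19.8 nmol·min⁻¹

[S]/(Km+[S]) = 57/72.00 = 0.7917, the fractional saturation.
v = 0.7917 × Vmax = 0.7917 × 25 = 19.8 nmol·min⁻¹.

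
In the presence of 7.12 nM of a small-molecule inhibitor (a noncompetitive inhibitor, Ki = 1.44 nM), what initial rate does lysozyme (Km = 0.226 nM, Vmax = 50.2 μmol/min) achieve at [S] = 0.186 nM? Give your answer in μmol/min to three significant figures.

With α = 1 + [I]/Ki = 1 + 7.12/1.44 = 5.944, the noncompetitive rate law is v = (Vmax/α)·[S] / (Km + [S]).
v = (50.2/5.944)×0.186 / (0.226 + 0.186) = 1.571/0.4120 = 3.81 μmol/min.

3.81 μmol/min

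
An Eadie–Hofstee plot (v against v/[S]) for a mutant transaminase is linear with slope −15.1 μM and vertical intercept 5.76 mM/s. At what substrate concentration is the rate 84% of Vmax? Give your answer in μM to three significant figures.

The Eadie–Hofstee slope gives Km = 15.1 μM (slope = −Km).
v/Vmax = [S]/(Km+[S]) = 0.84 ⇒ [S] = Km·0.84/(1−0.84) = 15.1 × 5.250 = 79.3 μM.

79.3 μM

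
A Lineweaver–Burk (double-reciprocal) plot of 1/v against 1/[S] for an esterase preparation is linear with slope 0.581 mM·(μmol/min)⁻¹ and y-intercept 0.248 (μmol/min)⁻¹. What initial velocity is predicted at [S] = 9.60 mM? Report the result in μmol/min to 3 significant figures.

The y-intercept is 1/Vmax, so Vmax = 1/0.248 = 4.03 μmol/min.
The slope is Km/Vmax, so Km = 0.581 × 4.03 = 2.34 mM.
Then v = 4.03 × 9.60/(2.34 + 9.60) = 3.24 μmol/min.

3.24 μmol/min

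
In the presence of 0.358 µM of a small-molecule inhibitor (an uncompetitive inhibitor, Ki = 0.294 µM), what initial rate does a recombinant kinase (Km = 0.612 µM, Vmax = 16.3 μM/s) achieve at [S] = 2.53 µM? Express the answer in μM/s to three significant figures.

With α = 1 + [I]/Ki = 1 + 0.358/0.294 = 2.218, the uncompetitive rate law is v = (Vmax/α)·[S] / (Km/α + [S]).
v = (16.3/2.218)×2.53 / (0.612/2.218 + 2.53) = 18.60/2.806 = 6.63 μM/s.

6.63 μM/s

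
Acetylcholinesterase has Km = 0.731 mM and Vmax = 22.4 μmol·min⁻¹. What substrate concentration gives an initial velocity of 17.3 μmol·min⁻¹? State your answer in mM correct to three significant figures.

The required fractional saturation is v/Vmax = 17.3/22.4 = 0.7723.
Then [S]/(Km+[S]) = 0.7723 ⇒ [S] = 0.731 × 0.7723/(1 − 0.7723) = 2.48 mM.

2.48 mM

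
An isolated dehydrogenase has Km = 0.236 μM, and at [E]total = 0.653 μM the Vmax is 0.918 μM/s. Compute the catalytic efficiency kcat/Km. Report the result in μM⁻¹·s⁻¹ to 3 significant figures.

kcat = Vmax/[E]total = 0.918/0.653 = 1.41 s⁻¹.
kcat/Km = 1.41/0.236 = 5.96 μM⁻¹·s⁻¹.

5.96 μM⁻¹·s⁻¹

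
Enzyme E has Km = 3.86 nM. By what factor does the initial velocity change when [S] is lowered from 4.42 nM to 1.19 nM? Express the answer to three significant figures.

0.441

The fractional saturations are [S]/(Km+[S]) = 4.42/8.280 = 0.5338 and 1.19/5.050 = 0.2356.
v₂/v₁ is just their ratio: 0.2356/0.5338 = 0.441.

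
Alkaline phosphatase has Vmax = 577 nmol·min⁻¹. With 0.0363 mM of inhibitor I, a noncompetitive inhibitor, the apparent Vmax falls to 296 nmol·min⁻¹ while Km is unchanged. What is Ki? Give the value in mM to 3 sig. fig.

Noncompetitive: Vmax,app = Vmax/α with α = 1 + [I]/Ki.
α = Vmax/Vmax,app = 577/296 = 1.949.
Since α = 1 + [I]/Ki, [I]/Ki = 1.949 − 1 = 0.9493 and Ki = 0.0363/0.9493 = 0.0382 mM.

0.0382 mM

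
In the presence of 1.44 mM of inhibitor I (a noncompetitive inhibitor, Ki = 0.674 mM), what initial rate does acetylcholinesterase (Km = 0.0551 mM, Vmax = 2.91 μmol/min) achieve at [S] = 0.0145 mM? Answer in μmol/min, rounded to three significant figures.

0.193 μmol/min

With α = 1 + [I]/Ki = 1 + 1.44/0.674 = 3.136, the noncompetitive rate law is v = (Vmax/α)·[S] / (Km + [S]).
v = (2.91/3.136)×0.0145 / (0.0551 + 0.0145) = 0.01345/0.06960 = 0.193 μmol/min.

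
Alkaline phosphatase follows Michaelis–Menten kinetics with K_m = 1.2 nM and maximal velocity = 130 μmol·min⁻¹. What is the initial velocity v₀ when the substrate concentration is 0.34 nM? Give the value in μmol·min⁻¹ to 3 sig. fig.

v = Vmax·[S]/(Km + [S]) = 130 × 0.34 / (1.2 + 0.34)
  = 44.20 / 1.540 = 28.7 μmol·min⁻¹.

28.7 μmol·min⁻¹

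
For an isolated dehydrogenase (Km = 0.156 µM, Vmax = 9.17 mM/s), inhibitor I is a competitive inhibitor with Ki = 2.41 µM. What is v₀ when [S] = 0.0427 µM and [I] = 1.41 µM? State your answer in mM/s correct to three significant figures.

1.35 mM/s

With α = 1 + [I]/Ki = 1 + 1.41/2.41 = 1.585, the competitive rate law is v = Vmax[S] / (αKm + [S]).
v = 9.17×0.0427 / (1.585×0.156 + 0.0427) = 0.3916/0.2900 = 1.35 mM/s.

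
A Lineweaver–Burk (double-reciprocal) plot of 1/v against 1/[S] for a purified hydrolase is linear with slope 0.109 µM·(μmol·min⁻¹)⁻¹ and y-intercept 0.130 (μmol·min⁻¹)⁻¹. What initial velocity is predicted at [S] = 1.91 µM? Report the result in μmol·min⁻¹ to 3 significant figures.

The y-intercept is 1/Vmax, so Vmax = 1/0.130 = 7.69 μmol·min⁻¹.
The slope is Km/Vmax, so Km = 0.109 × 7.69 = 0.838 µM.
Then v = 7.69 × 1.91/(0.838 + 1.91) = 5.35 μmol·min⁻¹.

5.35 μmol·min⁻¹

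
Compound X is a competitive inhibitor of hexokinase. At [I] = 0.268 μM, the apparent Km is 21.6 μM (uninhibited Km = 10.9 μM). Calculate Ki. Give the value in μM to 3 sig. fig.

0.273 μM

Competitive: Km,app = α·Km with α = 1 + [I]/Ki.
α = Km,app/Km = 21.6/10.9 = 1.982.
Ki = [I]/(α − 1) = 0.268/0.9817 = 0.273 μM.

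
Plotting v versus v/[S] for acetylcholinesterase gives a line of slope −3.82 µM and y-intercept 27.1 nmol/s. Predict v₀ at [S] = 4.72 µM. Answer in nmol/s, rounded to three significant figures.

15.0 nmol/s

In the Eadie–Hofstee form v = Vmax − Km·(v/[S]), the slope is −Km and the intercept is Vmax, so Km = 3.82 µM and Vmax = 27.1 nmol/s.
v = 27.1 × 4.72/(3.82 + 4.72) = 15.0 nmol/s.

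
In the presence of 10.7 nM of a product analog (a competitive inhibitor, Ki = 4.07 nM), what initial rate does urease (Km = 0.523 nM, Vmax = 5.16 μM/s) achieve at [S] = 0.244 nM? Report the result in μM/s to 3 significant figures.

α = 1 + [I]/Ki = 1 + 10.7/4.07 = 3.629.
For a competitive inhibitor, Vmax is unchanged and the apparent Km becomes α·Km: Km,app = 1.90 nM, Vmax,app = 5.16 μM/s.
v = Vmax,app·[S]/(Km,app + [S]) = 5.16 × 0.244/(1.90 + 0.244) = 0.588 μM/s.

0.588 μM/s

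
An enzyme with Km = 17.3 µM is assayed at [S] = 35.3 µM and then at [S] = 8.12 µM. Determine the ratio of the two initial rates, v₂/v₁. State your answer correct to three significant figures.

0.476

Since Vmax cancels, v₂/v₁ = [S]₂(Km+[S]₁) / [S]₁(Km+[S]₂).
= 8.12×(17.3+35.3) / (35.3×(17.3+8.12)) = 427.1/897.3 = 0.476.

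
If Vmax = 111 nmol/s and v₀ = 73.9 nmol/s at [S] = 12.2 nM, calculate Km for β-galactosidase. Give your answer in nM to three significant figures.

From v = Vmax[S]/(Km+[S]), Km = [S](Vmax − v)/v.
Km = 12.2 × (111 − 73.9) / 73.9 = 452.6/73.9 = 6.12 nM.

6.12 nM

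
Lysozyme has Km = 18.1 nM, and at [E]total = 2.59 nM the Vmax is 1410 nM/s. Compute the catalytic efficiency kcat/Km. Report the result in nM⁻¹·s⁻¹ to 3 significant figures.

30.1 nM⁻¹·s⁻¹

kcat = Vmax/[E]total = 1410/2.59 = 544 s⁻¹.
kcat/Km = 544/18.1 = 30.1 nM⁻¹·s⁻¹.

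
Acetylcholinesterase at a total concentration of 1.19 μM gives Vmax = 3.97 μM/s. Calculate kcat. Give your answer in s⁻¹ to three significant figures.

kcat = Vmax/[E]total = 3.97 μM/s / 1.19 μM = 3.34 s⁻¹.

3.34 s⁻¹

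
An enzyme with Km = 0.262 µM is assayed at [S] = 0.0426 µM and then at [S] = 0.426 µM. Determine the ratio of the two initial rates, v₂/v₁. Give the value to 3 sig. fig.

4.43

The fractional saturations are [S]/(Km+[S]) = 0.0426/0.3046 = 0.1399 and 0.426/0.6880 = 0.6192.
v₂/v₁ is just their ratio: 0.6192/0.1399 = 4.43.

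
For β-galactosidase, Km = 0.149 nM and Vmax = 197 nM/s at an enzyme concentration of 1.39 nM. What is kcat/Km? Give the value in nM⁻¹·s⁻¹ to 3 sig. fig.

kcat = Vmax/[E]total = 197/1.39 = 142 s⁻¹.
kcat/Km = 142/0.149 = 951 nM⁻¹·s⁻¹.

951 nM⁻¹·s⁻¹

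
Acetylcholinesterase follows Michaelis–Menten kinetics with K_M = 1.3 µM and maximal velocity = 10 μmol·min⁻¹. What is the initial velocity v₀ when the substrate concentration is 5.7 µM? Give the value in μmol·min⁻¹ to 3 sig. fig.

v = Vmax·[S]/(Km + [S]) = 10 × 5.7 / (1.3 + 5.7)
  = 57.00 / 7.000 = 8.14 μmol·min⁻¹.

8.14 μmol·min⁻¹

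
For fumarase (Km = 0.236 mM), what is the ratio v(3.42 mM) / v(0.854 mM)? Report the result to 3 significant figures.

1.19

Since Vmax cancels, v₂/v₁ = [S]₂(Km+[S]₁) / [S]₁(Km+[S]₂).
= 3.42×(0.236+0.854) / (0.854×(0.236+3.42)) = 3.728/3.122 = 1.19.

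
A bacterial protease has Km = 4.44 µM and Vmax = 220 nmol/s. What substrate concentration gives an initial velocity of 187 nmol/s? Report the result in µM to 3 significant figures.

25.2 µM

The required fractional saturation is v/Vmax = 187/220 = 0.8500.
Then [S]/(Km+[S]) = 0.8500 ⇒ [S] = 4.44 × 0.8500/(1 − 0.8500) = 25.2 µM.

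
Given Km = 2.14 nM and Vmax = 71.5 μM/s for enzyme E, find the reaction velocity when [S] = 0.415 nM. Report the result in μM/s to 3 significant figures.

11.6 μM/s

[S]/(Km+[S]) = 0.415/2.555 = 0.1624, the fractional saturation.
v = 0.1624 × Vmax = 0.1624 × 71.5 = 11.6 μM/s.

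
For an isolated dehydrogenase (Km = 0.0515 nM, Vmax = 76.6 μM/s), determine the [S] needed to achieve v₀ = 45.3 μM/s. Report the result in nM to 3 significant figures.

Rearranging v = Vmax[S]/(Km+[S]) gives [S] = Km·v/(Vmax − v).
[S] = 0.0515 × 45.3 / (76.6 − 45.3) = 2.333/31.30 = 0.0745 nM.

0.0745 nM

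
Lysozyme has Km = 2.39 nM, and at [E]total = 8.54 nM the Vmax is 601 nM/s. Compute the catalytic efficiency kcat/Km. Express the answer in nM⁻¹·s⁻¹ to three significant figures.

kcat = Vmax/[E]total = 601/8.54 = 70.4 s⁻¹.
kcat/Km = 70.4/2.39 = 29.4 nM⁻¹·s⁻¹.

29.4 nM⁻¹·s⁻¹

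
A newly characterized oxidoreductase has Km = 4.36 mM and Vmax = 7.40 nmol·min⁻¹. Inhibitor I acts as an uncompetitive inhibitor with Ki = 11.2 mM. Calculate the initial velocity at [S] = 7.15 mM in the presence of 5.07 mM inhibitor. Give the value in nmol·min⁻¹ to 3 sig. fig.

α = 1 + [I]/Ki = 1 + 5.07/11.2 = 1.453.
For an uncompetitive inhibitor, both parameters are divided by α, giving Vmax/α and Km/α: Km,app = 3.00 mM, Vmax,app = 5.09 nmol·min⁻¹.
v = Vmax,app·[S]/(Km,app + [S]) = 5.09 × 7.15/(3.00 + 7.15) = 3.59 nmol·min⁻¹.

3.59 nmol·min⁻¹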